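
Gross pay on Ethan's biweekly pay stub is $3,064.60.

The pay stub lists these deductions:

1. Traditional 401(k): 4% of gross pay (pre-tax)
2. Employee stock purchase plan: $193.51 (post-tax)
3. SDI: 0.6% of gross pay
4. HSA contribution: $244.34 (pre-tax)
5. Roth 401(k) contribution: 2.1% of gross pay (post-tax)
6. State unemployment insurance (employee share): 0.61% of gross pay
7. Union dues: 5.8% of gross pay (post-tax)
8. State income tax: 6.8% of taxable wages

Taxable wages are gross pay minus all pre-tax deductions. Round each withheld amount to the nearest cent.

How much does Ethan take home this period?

$2,041.54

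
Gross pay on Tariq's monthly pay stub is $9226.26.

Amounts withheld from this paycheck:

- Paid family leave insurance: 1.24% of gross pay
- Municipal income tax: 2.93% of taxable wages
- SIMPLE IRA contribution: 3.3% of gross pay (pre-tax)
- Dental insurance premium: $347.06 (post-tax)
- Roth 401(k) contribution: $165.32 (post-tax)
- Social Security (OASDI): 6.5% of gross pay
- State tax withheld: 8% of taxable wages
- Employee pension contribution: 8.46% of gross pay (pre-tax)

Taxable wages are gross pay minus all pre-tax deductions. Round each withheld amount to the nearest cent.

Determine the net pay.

$6024.91

Employee pension contribution: $9226.26 × 0.0846 = $780.54
SIMPLE IRA contribution: $9226.26 × 0.033 = $304.47
Pre-tax total = $780.54 + $304.47 = $1085.01
Taxable wages = $9226.26 − $1085.01 = $8141.25
State tax withheld: $8141.25 × 0.08 = $651.30
Municipal income tax: $8141.25 × 0.0293 = $238.54
Paid family leave insurance: $9226.26 × 0.0124 = $114.41
Social Security (OASDI): $9226.26 × 0.065 = $599.71
Roth 401(k) contribution: $165.32
Dental insurance premium: $347.06
Total deductions = $780.54 + $304.47 + $651.30 + $238.54 + $114.41 + $599.71 + $165.32 + $347.06 = $3201.35
Net pay = $9226.26 − $3201.35 = $6024.91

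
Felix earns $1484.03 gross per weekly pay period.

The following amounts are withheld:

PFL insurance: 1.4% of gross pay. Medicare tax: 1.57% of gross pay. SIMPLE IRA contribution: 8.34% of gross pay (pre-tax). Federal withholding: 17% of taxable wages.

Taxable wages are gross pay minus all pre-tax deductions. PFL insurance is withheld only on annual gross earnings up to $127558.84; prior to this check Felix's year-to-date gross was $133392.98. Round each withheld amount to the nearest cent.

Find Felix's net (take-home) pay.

SIMPLE IRA contribution: $1484.03 × 0.0834 = $123.77
Taxable wages = $1484.03 − $123.77 = $1360.26
Federal withholding: $1360.26 × 0.17 = $231.24
PFL insurance: annual cap $127558.84 already reached (YTD $133392.98), so $0.00
Medicare tax: $1484.03 × 0.0157 = $23.30
Total deductions = $123.77 + $231.24 + $0.00 + $23.30 = $378.31
Net pay = $1484.03 − $378.31 = $1105.72

$1105.72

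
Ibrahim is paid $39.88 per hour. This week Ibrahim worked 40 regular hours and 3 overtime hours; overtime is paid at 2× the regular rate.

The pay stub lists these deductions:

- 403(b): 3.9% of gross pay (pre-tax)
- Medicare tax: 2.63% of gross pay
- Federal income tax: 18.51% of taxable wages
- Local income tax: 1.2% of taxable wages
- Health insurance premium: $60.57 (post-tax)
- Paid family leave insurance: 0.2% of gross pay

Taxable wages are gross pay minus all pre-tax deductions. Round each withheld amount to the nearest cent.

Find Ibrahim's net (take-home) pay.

$1,302.97

Regular pay: 40 × $39.88 = $1,595.20
Overtime pay: 3 × $39.88 × 2 = $239.28
Gross pay = $1,595.20 + $239.28 = $1,834.48
403(b): $1,834.48 × 0.039 = $71.54
Taxable wages = $1,834.48 − $71.54 = $1,762.94
Federal income tax: $1,762.94 × 0.1851 = $326.32
Local income tax: $1,762.94 × 0.012 = $21.16
Paid family leave insurance: $1,834.48 × 0.002 = $3.67
Medicare tax: $1,834.48 × 0.0263 = $48.25
Health insurance premium: $60.57
Total deductions = $71.54 + $326.32 + $21.16 + $3.67 + $48.25 + $60.57 = $531.51
Net pay = $1,834.48 − $531.51 = $1,302.97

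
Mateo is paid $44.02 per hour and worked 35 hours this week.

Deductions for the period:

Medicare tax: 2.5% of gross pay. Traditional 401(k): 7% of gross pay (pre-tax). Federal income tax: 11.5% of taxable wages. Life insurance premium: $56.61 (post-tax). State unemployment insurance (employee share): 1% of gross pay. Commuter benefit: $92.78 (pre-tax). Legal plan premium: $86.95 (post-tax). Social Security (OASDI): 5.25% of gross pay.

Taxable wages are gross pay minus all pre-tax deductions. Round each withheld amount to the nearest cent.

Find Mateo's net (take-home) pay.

Gross pay: 35 × $44.02 = $1,540.70
Traditional 401(k): $1,540.70 × 0.07 = $107.85
Commuter benefit: $92.78
Pre-tax total = $107.85 + $92.78 = $200.63
Taxable wages = $1,540.70 − $200.63 = $1,340.07
Federal income tax: $1,340.07 × 0.115 = $154.11
Medicare tax: $1,540.70 × 0.025 = $38.52
Social Security (OASDI): $1,540.70 × 0.0525 = $80.89
State unemployment insurance (employee share): $1,540.70 × 0.01 = $15.41
Life insurance premium: $56.61
Legal plan premium: $86.95
Total deductions = $107.85 + $92.78 + $154.11 + $38.52 + $80.89 + $15.41 + $56.61 + $86.95 = $633.12
Net pay = $1,540.70 − $633.12 = $907.58

$907.58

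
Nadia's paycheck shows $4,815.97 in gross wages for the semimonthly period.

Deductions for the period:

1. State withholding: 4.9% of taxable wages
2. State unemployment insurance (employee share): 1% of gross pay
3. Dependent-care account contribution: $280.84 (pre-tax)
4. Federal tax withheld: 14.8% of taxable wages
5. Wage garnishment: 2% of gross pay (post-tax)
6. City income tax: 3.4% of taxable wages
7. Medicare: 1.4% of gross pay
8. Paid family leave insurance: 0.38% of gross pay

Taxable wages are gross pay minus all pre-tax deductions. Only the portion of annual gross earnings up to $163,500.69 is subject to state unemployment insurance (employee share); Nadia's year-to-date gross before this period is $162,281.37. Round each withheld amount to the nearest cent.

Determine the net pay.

$3,293.29

Dependent-care account contribution: $280.84
Taxable wages = $4,815.97 − $280.84 = $4,535.13
Federal tax withheld: $4,535.13 × 0.148 = $671.20
City income tax: $4,535.13 × 0.034 = $154.19
State withholding: $4,535.13 × 0.049 = $222.22
State unemployment insurance (employee share): only $163,500.69 − $162,281.37 = $1,219.32 of this check is subject → $1,219.32 × 0.01 = $12.19
Medicare: $4,815.97 × 0.014 = $67.42
Paid family leave insurance: $4,815.97 × 0.0038 = $18.30
Wage garnishment: $4,815.97 × 0.02 = $96.32
Total deductions = $280.84 + $671.20 + $154.19 + $222.22 + $12.19 + $67.42 + $18.30 + $96.32 = $1,522.68
Net pay = $4,815.97 − $1,522.68 = $3,293.29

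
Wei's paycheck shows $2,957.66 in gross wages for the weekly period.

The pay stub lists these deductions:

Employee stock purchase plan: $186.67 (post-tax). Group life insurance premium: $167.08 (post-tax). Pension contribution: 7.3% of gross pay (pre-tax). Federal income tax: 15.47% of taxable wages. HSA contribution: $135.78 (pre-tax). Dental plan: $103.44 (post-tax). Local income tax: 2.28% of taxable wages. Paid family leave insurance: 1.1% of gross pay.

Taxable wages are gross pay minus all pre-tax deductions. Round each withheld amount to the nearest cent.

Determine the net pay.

$1,653.69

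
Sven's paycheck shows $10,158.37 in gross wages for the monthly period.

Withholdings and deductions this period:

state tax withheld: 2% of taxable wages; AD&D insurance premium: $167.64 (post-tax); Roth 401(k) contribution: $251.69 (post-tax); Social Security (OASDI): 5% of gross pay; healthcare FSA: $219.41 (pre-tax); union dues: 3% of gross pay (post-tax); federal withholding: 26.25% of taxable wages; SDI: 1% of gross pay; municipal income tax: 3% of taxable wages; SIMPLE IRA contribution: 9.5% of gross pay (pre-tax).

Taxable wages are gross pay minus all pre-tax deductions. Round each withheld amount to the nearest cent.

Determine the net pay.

Healthcare FSA: $219.41
SIMPLE IRA contribution: $10,158.37 × 0.095 = $965.05
Pre-tax total = $219.41 + $965.05 = $1,184.46
Taxable wages = $10,158.37 − $1,184.46 = $8,973.91
Federal withholding: $8,973.91 × 0.2625 = $2,355.65
State tax withheld: $8,973.91 × 0.02 = $179.48
Municipal income tax: $8,973.91 × 0.03 = $269.22
SDI: $10,158.37 × 0.01 = $101.58
Social Security (OASDI): $10,158.37 × 0.05 = $507.92
Roth 401(k) contribution: $251.69
AD&D insurance premium: $167.64
Union dues: $10,158.37 × 0.03 = $304.75
Total deductions = $219.41 + $965.05 + $2,355.65 + $179.48 + $269.22 + $101.58 + $507.92 + $251.69 + $167.64 + $304.75 = $5,322.39
Net pay = $10,158.37 − $5,322.39 = $4,835.98

$4,835.98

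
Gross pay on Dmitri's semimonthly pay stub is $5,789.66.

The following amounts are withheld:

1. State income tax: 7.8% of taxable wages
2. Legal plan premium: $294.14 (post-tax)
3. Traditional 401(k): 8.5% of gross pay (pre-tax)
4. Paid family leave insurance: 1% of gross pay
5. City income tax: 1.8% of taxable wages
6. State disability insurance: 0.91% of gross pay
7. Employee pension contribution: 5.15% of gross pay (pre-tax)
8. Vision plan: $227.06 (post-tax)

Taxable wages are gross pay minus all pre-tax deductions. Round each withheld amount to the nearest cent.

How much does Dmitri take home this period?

$3,887.64

Employee pension contribution: $5,789.66 × 0.0515 = $298.17
Traditional 401(k): $5,789.66 × 0.085 = $492.12
Pre-tax total = $298.17 + $492.12 = $790.29
Taxable wages = $5,789.66 − $790.29 = $4,999.37
State income tax: $4,999.37 × 0.078 = $389.95
City income tax: $4,999.37 × 0.018 = $89.99
Paid family leave insurance: $5,789.66 × 0.01 = $57.90
State disability insurance: $5,789.66 × 0.0091 = $52.69
Vision plan: $227.06
Legal plan premium: $294.14
Total deductions = $298.17 + $492.12 + $389.95 + $89.99 + $57.90 + $52.69 + $227.06 + $294.14 = $1,902.02
Net pay = $5,789.66 − $1,902.02 = $3,887.64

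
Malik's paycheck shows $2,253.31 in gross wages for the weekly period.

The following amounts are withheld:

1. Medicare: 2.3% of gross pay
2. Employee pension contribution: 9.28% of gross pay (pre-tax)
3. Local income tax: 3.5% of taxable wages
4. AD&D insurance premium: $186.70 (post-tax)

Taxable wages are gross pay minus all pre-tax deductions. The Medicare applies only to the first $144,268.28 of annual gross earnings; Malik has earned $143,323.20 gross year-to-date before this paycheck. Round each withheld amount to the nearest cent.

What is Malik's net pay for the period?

Employee pension contribution: $2,253.31 × 0.0928 = $209.11
Taxable wages = $2,253.31 − $209.11 = $2,044.20
Local income tax: $2,044.20 × 0.035 = $71.55
Medicare: only $144,268.28 − $143,323.20 = $945.08 of this check is subject → $945.08 × 0.023 = $21.74
AD&D insurance premium: $186.70
Total deductions = $209.11 + $71.55 + $21.74 + $186.70 = $489.10
Net pay = $2,253.31 − $489.10 = $1,764.21

$1,764.21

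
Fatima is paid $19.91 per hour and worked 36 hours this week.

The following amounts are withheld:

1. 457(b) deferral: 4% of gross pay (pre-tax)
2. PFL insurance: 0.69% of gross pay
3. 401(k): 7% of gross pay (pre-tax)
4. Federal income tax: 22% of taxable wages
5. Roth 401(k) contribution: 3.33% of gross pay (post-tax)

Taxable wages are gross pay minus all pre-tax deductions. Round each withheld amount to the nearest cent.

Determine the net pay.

$468.76

Gross pay: 36 × $19.91 = $716.76
457(b) deferral: $716.76 × 0.04 = $28.67
401(k): $716.76 × 0.07 = $50.17
Pre-tax total = $28.67 + $50.17 = $78.84
Taxable wages = $716.76 − $78.84 = $637.92
Federal income tax: $637.92 × 0.22 = $140.34
PFL insurance: $716.76 × 0.0069 = $4.95
Roth 401(k) contribution: $716.76 × 0.0333 = $23.87
Total deductions = $28.67 + $50.17 + $140.34 + $4.95 + $23.87 = $248.00
Net pay = $716.76 − $248.00 = $468.76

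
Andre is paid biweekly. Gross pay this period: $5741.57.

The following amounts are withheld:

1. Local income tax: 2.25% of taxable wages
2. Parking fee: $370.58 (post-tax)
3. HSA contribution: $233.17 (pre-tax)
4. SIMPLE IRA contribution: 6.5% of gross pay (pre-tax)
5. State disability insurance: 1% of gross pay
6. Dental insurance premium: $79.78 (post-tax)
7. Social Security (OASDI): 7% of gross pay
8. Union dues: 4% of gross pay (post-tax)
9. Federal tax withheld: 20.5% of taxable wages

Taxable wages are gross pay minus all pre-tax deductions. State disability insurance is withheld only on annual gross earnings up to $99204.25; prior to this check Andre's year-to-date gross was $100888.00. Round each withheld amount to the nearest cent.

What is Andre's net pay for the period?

HSA contribution: $233.17
SIMPLE IRA contribution: $5741.57 × 0.065 = $373.20
Pre-tax total = $233.17 + $373.20 = $606.37
Taxable wages = $5741.57 − $606.37 = $5135.20
Federal tax withheld: $5135.20 × 0.205 = $1052.72
Local income tax: $5135.20 × 0.0225 = $115.54
Social Security (OASDI): $5741.57 × 0.07 = $401.91
State disability insurance: annual cap $99204.25 already reached (YTD $100888.00), so $0.00
Parking fee: $370.58
Dental insurance premium: $79.78
Union dues: $5741.57 × 0.04 = $229.66
Total deductions = $233.17 + $373.20 + $1052.72 + $115.54 + $401.91 + $0.00 + $370.58 + $79.78 + $229.66 = $2856.56
Net pay = $5741.57 − $2856.56 = $2885.01

$2885.01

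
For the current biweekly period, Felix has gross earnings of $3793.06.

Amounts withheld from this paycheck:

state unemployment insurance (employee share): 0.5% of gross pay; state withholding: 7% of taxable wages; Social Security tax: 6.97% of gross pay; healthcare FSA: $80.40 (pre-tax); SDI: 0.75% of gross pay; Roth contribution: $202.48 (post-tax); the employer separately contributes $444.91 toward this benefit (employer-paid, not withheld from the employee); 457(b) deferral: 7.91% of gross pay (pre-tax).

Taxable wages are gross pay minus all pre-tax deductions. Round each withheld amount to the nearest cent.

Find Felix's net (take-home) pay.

Healthcare FSA: $80.40
457(b) deferral: $3793.06 × 0.0791 = $300.03
Pre-tax total = $80.40 + $300.03 = $380.43
Taxable wages = $3793.06 − $380.43 = $3412.63
State withholding: $3412.63 × 0.07 = $238.88
Social Security tax: $3793.06 × 0.0697 = $264.38
SDI: $3793.06 × 0.0075 = $28.45
State unemployment insurance (employee share): $3793.06 × 0.005 = $18.97
Roth contribution: $202.48
(Employer's $444.91 toward Roth contribution is not withheld from the employee.)
Total deductions = $80.40 + $300.03 + $238.88 + $264.38 + $28.45 + $18.97 + $202.48 = $1133.59
Net pay = $3793.06 − $1133.59 = $2659.47

$2659.47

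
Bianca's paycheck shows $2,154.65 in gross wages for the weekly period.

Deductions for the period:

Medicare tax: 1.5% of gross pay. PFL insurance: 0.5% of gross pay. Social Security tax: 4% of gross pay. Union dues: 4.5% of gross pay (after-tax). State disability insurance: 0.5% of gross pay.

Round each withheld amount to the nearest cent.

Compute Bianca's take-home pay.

$1,917.64

Social Security tax: $2,154.65 × 0.04 = $86.19
PFL insurance: $2,154.65 × 0.005 = $10.77
Medicare tax: $2,154.65 × 0.015 = $32.32
State disability insurance: $2,154.65 × 0.005 = $10.77
Union dues: $2,154.65 × 0.045 = $96.96
Total deductions = $86.19 + $10.77 + $32.32 + $10.77 + $96.96 = $237.01
Net pay = $2,154.65 − $237.01 = $1,917.64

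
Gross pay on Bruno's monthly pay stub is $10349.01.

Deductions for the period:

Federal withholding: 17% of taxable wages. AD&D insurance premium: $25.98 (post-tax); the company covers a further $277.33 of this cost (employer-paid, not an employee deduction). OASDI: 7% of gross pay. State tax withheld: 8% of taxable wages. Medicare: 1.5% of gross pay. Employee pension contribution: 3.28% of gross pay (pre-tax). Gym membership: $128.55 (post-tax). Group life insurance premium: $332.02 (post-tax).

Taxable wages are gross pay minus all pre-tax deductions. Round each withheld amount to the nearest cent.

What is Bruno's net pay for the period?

$6140.95

Employee pension contribution: $10349.01 × 0.0328 = $339.45
Taxable wages = $10349.01 − $339.45 = $10009.56
Federal withholding: $10009.56 × 0.17 = $1701.63
State tax withheld: $10009.56 × 0.08 = $800.76
Medicare: $10349.01 × 0.015 = $155.24
OASDI: $10349.01 × 0.07 = $724.43
Gym membership: $128.55
AD&D insurance premium: $25.98
Group life insurance premium: $332.02
(Employer's $277.33 toward AD&D insurance premium is not withheld from the employee.)
Total deductions = $339.45 + $1701.63 + $800.76 + $155.24 + $724.43 + $128.55 + $25.98 + $332.02 = $4208.06
Net pay = $10349.01 − $4208.06 = $6140.95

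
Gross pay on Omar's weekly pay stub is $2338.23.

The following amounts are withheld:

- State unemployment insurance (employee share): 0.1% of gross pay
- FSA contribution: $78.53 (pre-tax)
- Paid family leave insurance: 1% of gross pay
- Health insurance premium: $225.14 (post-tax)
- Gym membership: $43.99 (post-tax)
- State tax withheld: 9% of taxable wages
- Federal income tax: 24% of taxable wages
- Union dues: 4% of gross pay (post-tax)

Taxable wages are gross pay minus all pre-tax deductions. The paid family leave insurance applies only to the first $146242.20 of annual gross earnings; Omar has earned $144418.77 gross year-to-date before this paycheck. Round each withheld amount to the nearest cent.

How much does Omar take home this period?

FSA contribution: $78.53
Taxable wages = $2338.23 − $78.53 = $2259.70
Federal income tax: $2259.70 × 0.24 = $542.33
State tax withheld: $2259.70 × 0.09 = $203.37
Paid family leave insurance: only $146242.20 − $144418.77 = $1823.43 of this check is subject → $1823.43 × 0.01 = $18.23
State unemployment insurance (employee share): $2338.23 × 0.001 = $2.34
Health insurance premium: $225.14
Gym membership: $43.99
Union dues: $2338.23 × 0.04 = $93.53
Total deductions = $78.53 + $542.33 + $203.37 + $18.23 + $2.34 + $225.14 + $43.99 + $93.53 = $1207.46
Net pay = $2338.23 − $1207.46 = $1130.77

$1130.77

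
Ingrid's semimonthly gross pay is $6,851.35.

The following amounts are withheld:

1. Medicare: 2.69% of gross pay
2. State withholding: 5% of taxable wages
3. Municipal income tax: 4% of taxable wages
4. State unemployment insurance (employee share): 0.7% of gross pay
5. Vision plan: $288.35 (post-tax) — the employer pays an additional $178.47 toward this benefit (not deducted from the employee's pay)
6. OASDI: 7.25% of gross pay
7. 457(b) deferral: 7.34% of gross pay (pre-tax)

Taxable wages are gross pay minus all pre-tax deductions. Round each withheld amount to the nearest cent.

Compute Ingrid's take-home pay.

$4,759.77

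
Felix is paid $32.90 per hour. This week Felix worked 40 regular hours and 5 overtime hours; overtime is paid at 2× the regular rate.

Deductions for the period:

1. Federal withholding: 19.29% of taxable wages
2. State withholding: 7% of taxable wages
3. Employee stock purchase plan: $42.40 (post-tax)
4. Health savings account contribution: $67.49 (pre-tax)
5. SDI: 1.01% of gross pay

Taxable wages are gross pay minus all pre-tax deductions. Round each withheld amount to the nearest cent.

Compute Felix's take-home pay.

$1,103.77

Regular pay: 40 × $32.90 = $1,316.00
Overtime pay: 5 × $32.90 × 2 = $329.00
Gross pay = $1,316.00 + $329.00 = $1,645.00
Health savings account contribution: $67.49
Taxable wages = $1,645.00 − $67.49 = $1,577.51
State withholding: $1,577.51 × 0.07 = $110.43
Federal withholding: $1,577.51 × 0.1929 = $304.30
SDI: $1,645.00 × 0.0101 = $16.61
Employee stock purchase plan: $42.40
Total deductions = $67.49 + $110.43 + $304.30 + $16.61 + $42.40 = $541.23
Net pay = $1,645.00 − $541.23 = $1,103.77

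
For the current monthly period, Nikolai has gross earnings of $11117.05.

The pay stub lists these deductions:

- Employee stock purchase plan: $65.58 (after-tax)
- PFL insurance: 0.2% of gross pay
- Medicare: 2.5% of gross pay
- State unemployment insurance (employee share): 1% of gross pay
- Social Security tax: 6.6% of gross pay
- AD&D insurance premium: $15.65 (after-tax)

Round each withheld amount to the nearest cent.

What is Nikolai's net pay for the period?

Social Security tax: $11117.05 × 0.066 = $733.73
State unemployment insurance (employee share): $11117.05 × 0.01 = $111.17
PFL insurance: $11117.05 × 0.002 = $22.23
Medicare: $11117.05 × 0.025 = $277.93
Employee stock purchase plan: $65.58
AD&D insurance premium: $15.65
Total deductions = $733.73 + $111.17 + $22.23 + $277.93 + $65.58 + $15.65 = $1226.29
Net pay = $11117.05 − $1226.29 = $9890.76

$9890.76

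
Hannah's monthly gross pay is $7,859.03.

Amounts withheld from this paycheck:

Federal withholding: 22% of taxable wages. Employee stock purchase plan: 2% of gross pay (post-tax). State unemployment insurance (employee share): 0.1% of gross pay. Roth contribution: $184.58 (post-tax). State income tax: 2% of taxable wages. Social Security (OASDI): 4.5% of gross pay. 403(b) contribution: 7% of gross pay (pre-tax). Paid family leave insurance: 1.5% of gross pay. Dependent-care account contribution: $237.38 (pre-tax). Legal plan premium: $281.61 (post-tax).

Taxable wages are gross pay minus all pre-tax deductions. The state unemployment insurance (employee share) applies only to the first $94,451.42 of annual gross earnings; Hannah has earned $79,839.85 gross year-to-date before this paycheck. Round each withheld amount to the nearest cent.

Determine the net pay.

403(b) contribution: $7,859.03 × 0.07 = $550.13
Dependent-care account contribution: $237.38
Pre-tax total = $550.13 + $237.38 = $787.51
Taxable wages = $7,859.03 − $787.51 = $7,071.52
State income tax: $7,071.52 × 0.02 = $141.43
Federal withholding: $7,071.52 × 0.22 = $1,555.73
Social Security (OASDI): $7,859.03 × 0.045 = $353.66
State unemployment insurance (employee share): cap not yet reached, full $7,859.03 is subject → $7,859.03 × 0.001 = $7.86
Paid family leave insurance: $7,859.03 × 0.015 = $117.89
Employee stock purchase plan: $7,859.03 × 0.02 = $157.18
Roth contribution: $184.58
Legal plan premium: $281.61
Total deductions = $550.13 + $237.38 + $141.43 + $1,555.73 + $353.66 + $7.86 + $117.89 + $157.18 + $184.58 + $281.61 = $3,587.45
Net pay = $7,859.03 − $3,587.45 = $4,271.58

$4,271.58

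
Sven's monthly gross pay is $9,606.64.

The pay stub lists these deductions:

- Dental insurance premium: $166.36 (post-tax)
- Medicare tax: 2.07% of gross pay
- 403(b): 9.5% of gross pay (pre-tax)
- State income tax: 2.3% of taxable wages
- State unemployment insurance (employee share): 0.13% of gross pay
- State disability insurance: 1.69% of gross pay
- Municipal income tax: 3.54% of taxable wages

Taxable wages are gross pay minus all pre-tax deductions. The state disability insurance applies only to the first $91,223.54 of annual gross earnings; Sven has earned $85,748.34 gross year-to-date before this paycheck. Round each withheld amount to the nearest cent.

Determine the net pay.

403(b): $9,606.64 × 0.095 = $912.63
Taxable wages = $9,606.64 − $912.63 = $8,694.01
Municipal income tax: $8,694.01 × 0.0354 = $307.77
State income tax: $8,694.01 × 0.023 = $199.96
Medicare tax: $9,606.64 × 0.0207 = $198.86
State unemployment insurance (employee share): $9,606.64 × 0.0013 = $12.49
State disability insurance: only $91,223.54 − $85,748.34 = $5,475.20 of this check is subject → $5,475.20 × 0.0169 = $92.53
Dental insurance premium: $166.36
Total deductions = $912.63 + $307.77 + $199.96 + $198.86 + $12.49 + $92.53 + $166.36 = $1,890.60
Net pay = $9,606.64 − $1,890.60 = $7,716.04

$7,716.04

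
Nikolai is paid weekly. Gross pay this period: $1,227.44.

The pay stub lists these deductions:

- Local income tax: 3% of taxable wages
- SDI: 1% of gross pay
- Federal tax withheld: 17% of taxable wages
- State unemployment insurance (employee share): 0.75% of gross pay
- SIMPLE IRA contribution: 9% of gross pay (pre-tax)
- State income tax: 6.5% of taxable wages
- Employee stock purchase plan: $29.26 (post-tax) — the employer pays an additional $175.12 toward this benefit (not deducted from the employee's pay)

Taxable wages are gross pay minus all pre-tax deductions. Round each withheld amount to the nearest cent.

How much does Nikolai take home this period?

$770.24

SIMPLE IRA contribution: $1,227.44 × 0.09 = $110.47
Taxable wages = $1,227.44 − $110.47 = $1,116.97
State income tax: $1,116.97 × 0.065 = $72.60
Local income tax: $1,116.97 × 0.03 = $33.51
Federal tax withheld: $1,116.97 × 0.17 = $189.88
State unemployment insurance (employee share): $1,227.44 × 0.0075 = $9.21
SDI: $1,227.44 × 0.01 = $12.27
Employee stock purchase plan: $29.26
(Employer's $175.12 toward employee stock purchase plan is not withheld from the employee.)
Total deductions = $110.47 + $72.60 + $33.51 + $189.88 + $9.21 + $12.27 + $29.26 = $457.20
Net pay = $1,227.44 − $457.20 = $770.24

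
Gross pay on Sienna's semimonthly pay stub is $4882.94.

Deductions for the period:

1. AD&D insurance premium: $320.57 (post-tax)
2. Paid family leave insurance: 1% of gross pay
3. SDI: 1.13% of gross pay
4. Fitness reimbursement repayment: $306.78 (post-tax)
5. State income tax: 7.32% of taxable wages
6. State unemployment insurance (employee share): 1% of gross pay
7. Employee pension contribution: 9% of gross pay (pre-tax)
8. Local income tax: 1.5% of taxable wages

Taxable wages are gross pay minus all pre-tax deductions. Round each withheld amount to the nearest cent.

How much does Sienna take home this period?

Employee pension contribution: $4882.94 × 0.09 = $439.46
Taxable wages = $4882.94 − $439.46 = $4443.48
State income tax: $4443.48 × 0.0732 = $325.26
Local income tax: $4443.48 × 0.015 = $66.65
Paid family leave insurance: $4882.94 × 0.01 = $48.83
SDI: $4882.94 × 0.0113 = $55.18
State unemployment insurance (employee share): $4882.94 × 0.01 = $48.83
Fitness reimbursement repayment: $306.78
AD&D insurance premium: $320.57
Total deductions = $439.46 + $325.26 + $66.65 + $48.83 + $55.18 + $48.83 + $306.78 + $320.57 = $1611.56
Net pay = $4882.94 − $1611.56 = $3271.38

$3271.38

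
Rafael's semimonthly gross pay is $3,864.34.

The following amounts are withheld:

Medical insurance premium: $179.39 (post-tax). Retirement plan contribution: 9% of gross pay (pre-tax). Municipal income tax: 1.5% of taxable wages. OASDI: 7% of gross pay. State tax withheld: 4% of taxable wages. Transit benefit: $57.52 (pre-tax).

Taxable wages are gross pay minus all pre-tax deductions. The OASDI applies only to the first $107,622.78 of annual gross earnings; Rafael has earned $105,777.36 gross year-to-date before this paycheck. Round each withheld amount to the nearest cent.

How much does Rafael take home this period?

Transit benefit: $57.52
Retirement plan contribution: $3,864.34 × 0.09 = $347.79
Pre-tax total = $57.52 + $347.79 = $405.31
Taxable wages = $3,864.34 − $405.31 = $3,459.03
Municipal income tax: $3,459.03 × 0.015 = $51.89
State tax withheld: $3,459.03 × 0.04 = $138.36
OASDI: only $107,622.78 − $105,777.36 = $1,845.42 of this check is subject → $1,845.42 × 0.07 = $129.18
Medical insurance premium: $179.39
Total deductions = $57.52 + $347.79 + $51.89 + $138.36 + $129.18 + $179.39 = $904.13
Net pay = $3,864.34 − $904.13 = $2,960.21

$2,960.21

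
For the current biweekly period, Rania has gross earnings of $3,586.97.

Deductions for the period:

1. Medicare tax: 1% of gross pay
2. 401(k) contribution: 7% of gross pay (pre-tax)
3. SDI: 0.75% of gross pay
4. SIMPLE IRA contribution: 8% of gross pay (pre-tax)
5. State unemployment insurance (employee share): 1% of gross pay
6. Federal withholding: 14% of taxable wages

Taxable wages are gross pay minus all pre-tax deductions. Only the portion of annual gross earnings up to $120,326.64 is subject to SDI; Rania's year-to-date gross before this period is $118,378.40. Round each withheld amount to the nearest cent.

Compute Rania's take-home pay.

$2,535.72

401(k) contribution: $3,586.97 × 0.07 = $251.09
SIMPLE IRA contribution: $3,586.97 × 0.08 = $286.96
Pre-tax total = $251.09 + $286.96 = $538.05
Taxable wages = $3,586.97 − $538.05 = $3,048.92
Federal withholding: $3,048.92 × 0.14 = $426.85
Medicare tax: $3,586.97 × 0.01 = $35.87
SDI: only $120,326.64 − $118,378.40 = $1,948.24 of this check is subject → $1,948.24 × 0.0075 = $14.61
State unemployment insurance (employee share): $3,586.97 × 0.01 = $35.87
Total deductions = $251.09 + $286.96 + $426.85 + $35.87 + $14.61 + $35.87 = $1,051.25
Net pay = $3,586.97 − $1,051.25 = $2,535.72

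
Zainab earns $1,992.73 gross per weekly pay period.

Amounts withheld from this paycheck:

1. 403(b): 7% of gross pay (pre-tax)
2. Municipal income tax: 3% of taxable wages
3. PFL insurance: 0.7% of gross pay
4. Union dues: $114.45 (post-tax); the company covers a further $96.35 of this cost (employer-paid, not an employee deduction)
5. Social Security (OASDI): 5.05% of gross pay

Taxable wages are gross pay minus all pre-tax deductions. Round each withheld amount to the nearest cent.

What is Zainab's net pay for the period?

$1,568.61

403(b): $1,992.73 × 0.07 = $139.49
Taxable wages = $1,992.73 − $139.49 = $1,853.24
Municipal income tax: $1,853.24 × 0.03 = $55.60
PFL insurance: $1,992.73 × 0.007 = $13.95
Social Security (OASDI): $1,992.73 × 0.0505 = $100.63
Union dues: $114.45
(Employer's $96.35 toward union dues is not withheld from the employee.)
Total deductions = $139.49 + $55.60 + $13.95 + $100.63 + $114.45 = $424.12
Net pay = $1,992.73 − $424.12 = $1,568.61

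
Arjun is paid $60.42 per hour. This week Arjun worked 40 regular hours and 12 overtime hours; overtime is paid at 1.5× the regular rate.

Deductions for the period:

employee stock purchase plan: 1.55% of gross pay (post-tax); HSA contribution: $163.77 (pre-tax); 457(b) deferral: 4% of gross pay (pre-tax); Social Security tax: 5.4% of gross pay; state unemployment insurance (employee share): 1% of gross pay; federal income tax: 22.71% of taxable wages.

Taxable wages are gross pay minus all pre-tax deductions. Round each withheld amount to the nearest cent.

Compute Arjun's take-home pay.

$2195.00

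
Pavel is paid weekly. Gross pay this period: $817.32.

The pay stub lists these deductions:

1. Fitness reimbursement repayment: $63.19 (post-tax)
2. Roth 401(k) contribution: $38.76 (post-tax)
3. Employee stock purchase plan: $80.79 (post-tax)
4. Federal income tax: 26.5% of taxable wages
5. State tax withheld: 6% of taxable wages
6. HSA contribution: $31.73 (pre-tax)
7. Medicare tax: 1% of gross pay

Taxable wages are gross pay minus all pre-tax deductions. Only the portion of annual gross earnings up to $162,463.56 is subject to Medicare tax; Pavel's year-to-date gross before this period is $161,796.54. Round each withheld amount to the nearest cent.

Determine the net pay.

$340.86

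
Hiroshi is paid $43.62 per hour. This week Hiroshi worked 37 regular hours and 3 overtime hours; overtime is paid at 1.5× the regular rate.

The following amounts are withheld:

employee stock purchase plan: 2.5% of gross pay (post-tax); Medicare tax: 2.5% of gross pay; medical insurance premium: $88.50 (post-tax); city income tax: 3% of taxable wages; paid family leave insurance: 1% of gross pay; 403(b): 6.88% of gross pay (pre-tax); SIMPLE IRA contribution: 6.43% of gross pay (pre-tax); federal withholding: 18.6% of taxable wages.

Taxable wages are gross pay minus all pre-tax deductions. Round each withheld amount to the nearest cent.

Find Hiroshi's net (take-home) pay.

Regular pay: 37 × $43.62 = $1,613.94
Overtime pay: 3 × $43.62 × 1.5 = $196.29
Gross pay = $1,613.94 + $196.29 = $1,810.23
403(b): $1,810.23 × 0.0688 = $124.54
SIMPLE IRA contribution: $1,810.23 × 0.0643 = $116.40
Pre-tax total = $124.54 + $116.40 = $240.94
Taxable wages = $1,810.23 − $240.94 = $1,569.29
Federal withholding: $1,569.29 × 0.186 = $291.89
City income tax: $1,569.29 × 0.03 = $47.08
Paid family leave insurance: $1,810.23 × 0.01 = $18.10
Medicare tax: $1,810.23 × 0.025 = $45.26
Employee stock purchase plan: $1,810.23 × 0.025 = $45.26
Medical insurance premium: $88.50
Total deductions = $124.54 + $116.40 + $291.89 + $47.08 + $18.10 + $45.26 + $45.26 + $88.50 = $777.03
Net pay = $1,810.23 − $777.03 = $1,033.20

$1,033.20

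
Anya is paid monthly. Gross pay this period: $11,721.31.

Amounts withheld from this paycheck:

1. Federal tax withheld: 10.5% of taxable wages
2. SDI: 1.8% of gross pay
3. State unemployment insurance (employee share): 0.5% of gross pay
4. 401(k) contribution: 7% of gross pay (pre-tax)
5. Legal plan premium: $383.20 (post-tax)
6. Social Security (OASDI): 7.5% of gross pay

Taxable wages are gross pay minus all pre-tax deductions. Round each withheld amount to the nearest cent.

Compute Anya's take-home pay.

401(k) contribution: $11,721.31 × 0.07 = $820.49
Taxable wages = $11,721.31 − $820.49 = $10,900.82
Federal tax withheld: $10,900.82 × 0.105 = $1,144.59
State unemployment insurance (employee share): $11,721.31 × 0.005 = $58.61
Social Security (OASDI): $11,721.31 × 0.075 = $879.10
SDI: $11,721.31 × 0.018 = $210.98
Legal plan premium: $383.20
Total deductions = $820.49 + $1,144.59 + $58.61 + $879.10 + $210.98 + $383.20 = $3,496.97
Net pay = $11,721.31 − $3,496.97 = $8,224.34

$8,224.34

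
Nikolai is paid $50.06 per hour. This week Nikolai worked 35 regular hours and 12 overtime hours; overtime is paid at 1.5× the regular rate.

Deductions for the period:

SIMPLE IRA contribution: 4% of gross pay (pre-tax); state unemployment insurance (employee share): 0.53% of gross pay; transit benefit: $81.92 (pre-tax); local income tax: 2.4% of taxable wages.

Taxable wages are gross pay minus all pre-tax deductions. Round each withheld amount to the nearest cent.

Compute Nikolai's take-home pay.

Regular pay: 35 × $50.06 = $1,752.10
Overtime pay: 12 × $50.06 × 1.5 = $901.08
Gross pay = $1,752.10 + $901.08 = $2,653.18
SIMPLE IRA contribution: $2,653.18 × 0.04 = $106.13
Transit benefit: $81.92
Pre-tax total = $106.13 + $81.92 = $188.05
Taxable wages = $2,653.18 − $188.05 = $2,465.13
Local income tax: $2,465.13 × 0.024 = $59.16
State unemployment insurance (employee share): $2,653.18 × 0.0053 = $14.06
Total deductions = $106.13 + $81.92 + $59.16 + $14.06 = $261.27
Net pay = $2,653.18 − $261.27 = $2,391.91

$2,391.91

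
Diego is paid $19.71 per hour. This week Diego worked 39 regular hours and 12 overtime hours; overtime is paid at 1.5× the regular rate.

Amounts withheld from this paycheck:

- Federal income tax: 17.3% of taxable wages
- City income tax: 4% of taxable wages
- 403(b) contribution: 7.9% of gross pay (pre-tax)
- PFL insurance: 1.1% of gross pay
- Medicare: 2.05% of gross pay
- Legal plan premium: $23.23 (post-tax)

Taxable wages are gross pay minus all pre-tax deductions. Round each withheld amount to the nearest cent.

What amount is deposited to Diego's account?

Regular pay: 39 × $19.71 = $768.69
Overtime pay: 12 × $19.71 × 1.5 = $354.78
Gross pay = $768.69 + $354.78 = $1123.47
403(b) contribution: $1123.47 × 0.079 = $88.75
Taxable wages = $1123.47 − $88.75 = $1034.72
City income tax: $1034.72 × 0.04 = $41.39
Federal income tax: $1034.72 × 0.173 = $179.01
PFL insurance: $1123.47 × 0.011 = $12.36
Medicare: $1123.47 × 0.0205 = $23.03
Legal plan premium: $23.23
Total deductions = $88.75 + $41.39 + $179.01 + $12.36 + $23.03 + $23.23 = $367.77
Net pay = $1123.47 − $367.77 = $755.70

$755.70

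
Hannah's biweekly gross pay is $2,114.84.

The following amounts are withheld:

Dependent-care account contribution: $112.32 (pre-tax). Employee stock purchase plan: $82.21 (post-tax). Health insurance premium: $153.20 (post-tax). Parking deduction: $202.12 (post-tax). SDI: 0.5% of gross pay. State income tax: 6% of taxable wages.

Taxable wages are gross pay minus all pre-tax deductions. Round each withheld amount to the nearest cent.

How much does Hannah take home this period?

Dependent-care account contribution: $112.32
Taxable wages = $2,114.84 − $112.32 = $2,002.52
State income tax: $2,002.52 × 0.06 = $120.15
SDI: $2,114.84 × 0.005 = $10.57
Health insurance premium: $153.20
Parking deduction: $202.12
Employee stock purchase plan: $82.21
Total deductions = $112.32 + $120.15 + $10.57 + $153.20 + $202.12 + $82.21 = $680.57
Net pay = $2,114.84 − $680.57 = $1,434.27

$1,434.27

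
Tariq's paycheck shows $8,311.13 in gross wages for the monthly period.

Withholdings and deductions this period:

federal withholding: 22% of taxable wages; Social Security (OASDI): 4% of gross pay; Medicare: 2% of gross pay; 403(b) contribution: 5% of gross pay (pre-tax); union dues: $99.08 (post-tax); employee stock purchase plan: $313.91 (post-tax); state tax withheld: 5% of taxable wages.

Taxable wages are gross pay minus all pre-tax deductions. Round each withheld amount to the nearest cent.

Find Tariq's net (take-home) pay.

403(b) contribution: $8,311.13 × 0.05 = $415.56
Taxable wages = $8,311.13 − $415.56 = $7,895.57
State tax withheld: $7,895.57 × 0.05 = $394.78
Federal withholding: $7,895.57 × 0.22 = $1,737.03
Medicare: $8,311.13 × 0.02 = $166.22
Social Security (OASDI): $8,311.13 × 0.04 = $332.45
Employee stock purchase plan: $313.91
Union dues: $99.08
Total deductions = $415.56 + $394.78 + $1,737.03 + $166.22 + $332.45 + $313.91 + $99.08 = $3,459.03
Net pay = $8,311.13 − $3,459.03 = $4,852.10

$4,852.10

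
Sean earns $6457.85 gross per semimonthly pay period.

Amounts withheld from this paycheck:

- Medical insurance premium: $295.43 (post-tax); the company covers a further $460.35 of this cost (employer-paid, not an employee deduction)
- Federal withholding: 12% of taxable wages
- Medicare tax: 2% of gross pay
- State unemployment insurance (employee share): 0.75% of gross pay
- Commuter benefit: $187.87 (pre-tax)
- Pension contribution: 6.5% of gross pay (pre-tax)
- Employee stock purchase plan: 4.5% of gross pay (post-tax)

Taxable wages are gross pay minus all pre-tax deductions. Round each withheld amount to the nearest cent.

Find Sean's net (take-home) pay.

Commuter benefit: $187.87
Pension contribution: $6457.85 × 0.065 = $419.76
Pre-tax total = $187.87 + $419.76 = $607.63
Taxable wages = $6457.85 − $607.63 = $5850.22
Federal withholding: $5850.22 × 0.12 = $702.03
Medicare tax: $6457.85 × 0.02 = $129.16
State unemployment insurance (employee share): $6457.85 × 0.0075 = $48.43
Employee stock purchase plan: $6457.85 × 0.045 = $290.60
Medical insurance premium: $295.43
(Employer's $460.35 toward medical insurance premium is not withheld from the employee.)
Total deductions = $187.87 + $419.76 + $702.03 + $129.16 + $48.43 + $290.60 + $295.43 = $2073.28
Net pay = $6457.85 − $2073.28 = $4384.57

$4384.57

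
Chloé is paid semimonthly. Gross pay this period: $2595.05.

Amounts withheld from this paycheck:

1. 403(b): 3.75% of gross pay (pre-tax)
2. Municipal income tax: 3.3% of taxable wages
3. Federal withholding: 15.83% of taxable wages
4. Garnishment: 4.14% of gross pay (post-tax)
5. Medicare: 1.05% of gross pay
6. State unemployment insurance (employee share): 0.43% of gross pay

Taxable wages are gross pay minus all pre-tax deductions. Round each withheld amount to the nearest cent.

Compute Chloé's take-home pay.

$1874.07

403(b): $2595.05 × 0.0375 = $97.31
Taxable wages = $2595.05 − $97.31 = $2497.74
Municipal income tax: $2497.74 × 0.033 = $82.43
Federal withholding: $2497.74 × 0.1583 = $395.39
Medicare: $2595.05 × 0.0105 = $27.25
State unemployment insurance (employee share): $2595.05 × 0.0043 = $11.16
Garnishment: $2595.05 × 0.0414 = $107.44
Total deductions = $97.31 + $82.43 + $395.39 + $27.25 + $11.16 + $107.44 = $720.98
Net pay = $2595.05 − $720.98 = $1874.07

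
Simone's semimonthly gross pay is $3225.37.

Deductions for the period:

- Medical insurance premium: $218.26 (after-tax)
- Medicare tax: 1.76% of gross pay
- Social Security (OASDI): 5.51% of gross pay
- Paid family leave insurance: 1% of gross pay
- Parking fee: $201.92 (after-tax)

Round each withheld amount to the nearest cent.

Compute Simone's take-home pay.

$2538.45

Medicare tax: $3225.37 × 0.0176 = $56.77
Social Security (OASDI): $3225.37 × 0.0551 = $177.72
Paid family leave insurance: $3225.37 × 0.01 = $32.25
Medical insurance premium: $218.26
Parking fee: $201.92
Total deductions = $56.77 + $177.72 + $32.25 + $218.26 + $201.92 = $686.92
Net pay = $3225.37 − $686.92 = $2538.45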